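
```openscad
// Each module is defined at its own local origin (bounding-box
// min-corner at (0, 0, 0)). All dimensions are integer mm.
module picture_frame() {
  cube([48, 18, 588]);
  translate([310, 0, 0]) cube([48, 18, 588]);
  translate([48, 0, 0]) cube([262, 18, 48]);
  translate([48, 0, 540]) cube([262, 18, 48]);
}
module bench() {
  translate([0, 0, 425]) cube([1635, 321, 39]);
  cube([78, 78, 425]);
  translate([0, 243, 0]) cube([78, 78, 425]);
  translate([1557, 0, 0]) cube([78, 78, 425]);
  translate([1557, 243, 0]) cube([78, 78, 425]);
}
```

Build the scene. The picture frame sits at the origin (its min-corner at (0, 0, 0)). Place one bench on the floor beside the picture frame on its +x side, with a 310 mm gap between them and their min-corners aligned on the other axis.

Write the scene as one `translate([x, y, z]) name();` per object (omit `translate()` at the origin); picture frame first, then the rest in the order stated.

picture_frame();
translate([668, 0, 0]) bench();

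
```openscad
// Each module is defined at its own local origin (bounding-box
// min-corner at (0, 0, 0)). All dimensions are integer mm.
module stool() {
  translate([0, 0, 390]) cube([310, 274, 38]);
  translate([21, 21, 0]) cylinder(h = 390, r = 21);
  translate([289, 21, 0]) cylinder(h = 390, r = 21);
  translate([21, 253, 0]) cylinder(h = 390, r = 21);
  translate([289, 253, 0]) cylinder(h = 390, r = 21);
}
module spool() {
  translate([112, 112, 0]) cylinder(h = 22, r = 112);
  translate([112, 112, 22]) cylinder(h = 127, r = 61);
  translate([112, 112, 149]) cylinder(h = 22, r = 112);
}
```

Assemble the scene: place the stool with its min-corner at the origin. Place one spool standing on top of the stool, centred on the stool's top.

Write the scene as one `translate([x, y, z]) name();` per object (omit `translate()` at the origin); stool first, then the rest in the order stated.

stool();
translate([43, 25, 428]) spool();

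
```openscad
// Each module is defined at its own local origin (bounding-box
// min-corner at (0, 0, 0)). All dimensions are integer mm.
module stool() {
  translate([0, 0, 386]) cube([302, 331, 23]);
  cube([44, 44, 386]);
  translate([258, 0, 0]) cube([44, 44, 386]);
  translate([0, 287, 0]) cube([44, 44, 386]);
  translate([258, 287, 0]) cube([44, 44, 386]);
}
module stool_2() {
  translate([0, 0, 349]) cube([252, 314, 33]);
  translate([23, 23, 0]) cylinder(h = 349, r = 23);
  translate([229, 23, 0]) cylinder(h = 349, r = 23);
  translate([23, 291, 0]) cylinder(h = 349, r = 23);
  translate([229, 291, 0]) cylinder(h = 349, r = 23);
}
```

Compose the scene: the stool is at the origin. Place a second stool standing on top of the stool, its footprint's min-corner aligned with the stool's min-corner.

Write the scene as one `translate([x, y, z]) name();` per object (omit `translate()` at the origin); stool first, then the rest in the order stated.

stool();
translate([0, 0, 409]) stool_2();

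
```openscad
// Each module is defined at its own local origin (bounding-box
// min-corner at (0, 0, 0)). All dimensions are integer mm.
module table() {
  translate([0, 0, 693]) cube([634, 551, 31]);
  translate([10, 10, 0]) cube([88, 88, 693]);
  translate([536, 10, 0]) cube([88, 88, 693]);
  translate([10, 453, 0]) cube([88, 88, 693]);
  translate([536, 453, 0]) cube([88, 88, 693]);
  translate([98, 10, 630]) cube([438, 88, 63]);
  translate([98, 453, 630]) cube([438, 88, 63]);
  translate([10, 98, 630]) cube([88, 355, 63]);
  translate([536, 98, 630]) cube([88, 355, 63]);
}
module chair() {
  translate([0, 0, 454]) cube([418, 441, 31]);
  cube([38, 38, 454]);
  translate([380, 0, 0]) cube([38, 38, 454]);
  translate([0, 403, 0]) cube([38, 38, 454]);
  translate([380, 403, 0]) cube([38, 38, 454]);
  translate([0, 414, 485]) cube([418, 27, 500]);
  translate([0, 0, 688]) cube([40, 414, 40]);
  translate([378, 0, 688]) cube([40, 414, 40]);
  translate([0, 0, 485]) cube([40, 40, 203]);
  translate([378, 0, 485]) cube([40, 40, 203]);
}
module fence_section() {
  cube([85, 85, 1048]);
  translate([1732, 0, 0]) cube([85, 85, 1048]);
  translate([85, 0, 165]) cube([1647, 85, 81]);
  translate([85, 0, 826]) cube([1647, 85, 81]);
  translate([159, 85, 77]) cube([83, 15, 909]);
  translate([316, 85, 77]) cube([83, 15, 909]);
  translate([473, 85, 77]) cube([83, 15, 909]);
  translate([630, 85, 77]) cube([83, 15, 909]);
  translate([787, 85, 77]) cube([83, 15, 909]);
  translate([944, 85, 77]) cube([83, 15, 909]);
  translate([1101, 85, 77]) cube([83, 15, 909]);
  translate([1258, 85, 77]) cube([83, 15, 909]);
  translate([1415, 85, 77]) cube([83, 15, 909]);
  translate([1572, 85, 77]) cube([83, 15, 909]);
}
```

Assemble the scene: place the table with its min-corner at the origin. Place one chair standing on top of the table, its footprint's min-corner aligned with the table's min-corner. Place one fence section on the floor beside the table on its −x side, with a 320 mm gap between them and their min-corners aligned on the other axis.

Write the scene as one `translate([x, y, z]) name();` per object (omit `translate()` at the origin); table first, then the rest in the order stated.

table();
translate([0, 0, 724]) chair();
translate([-2137, 0, 0]) fence_section();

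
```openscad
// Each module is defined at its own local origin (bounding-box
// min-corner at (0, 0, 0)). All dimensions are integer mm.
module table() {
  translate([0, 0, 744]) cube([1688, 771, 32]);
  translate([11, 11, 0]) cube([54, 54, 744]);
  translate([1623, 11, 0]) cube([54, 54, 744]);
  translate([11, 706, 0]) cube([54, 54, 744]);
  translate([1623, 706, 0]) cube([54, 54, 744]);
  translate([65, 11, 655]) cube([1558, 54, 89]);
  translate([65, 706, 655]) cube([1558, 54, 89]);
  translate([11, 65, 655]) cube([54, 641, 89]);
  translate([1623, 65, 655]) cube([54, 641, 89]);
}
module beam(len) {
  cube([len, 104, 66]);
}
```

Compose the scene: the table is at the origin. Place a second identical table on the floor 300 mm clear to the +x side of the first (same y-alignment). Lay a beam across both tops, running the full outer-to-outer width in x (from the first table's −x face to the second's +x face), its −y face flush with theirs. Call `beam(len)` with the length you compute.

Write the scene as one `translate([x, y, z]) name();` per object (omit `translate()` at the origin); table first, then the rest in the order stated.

table();
translate([1988, 0, 0]) table();
translate([0, 0, 776]) beam(3676);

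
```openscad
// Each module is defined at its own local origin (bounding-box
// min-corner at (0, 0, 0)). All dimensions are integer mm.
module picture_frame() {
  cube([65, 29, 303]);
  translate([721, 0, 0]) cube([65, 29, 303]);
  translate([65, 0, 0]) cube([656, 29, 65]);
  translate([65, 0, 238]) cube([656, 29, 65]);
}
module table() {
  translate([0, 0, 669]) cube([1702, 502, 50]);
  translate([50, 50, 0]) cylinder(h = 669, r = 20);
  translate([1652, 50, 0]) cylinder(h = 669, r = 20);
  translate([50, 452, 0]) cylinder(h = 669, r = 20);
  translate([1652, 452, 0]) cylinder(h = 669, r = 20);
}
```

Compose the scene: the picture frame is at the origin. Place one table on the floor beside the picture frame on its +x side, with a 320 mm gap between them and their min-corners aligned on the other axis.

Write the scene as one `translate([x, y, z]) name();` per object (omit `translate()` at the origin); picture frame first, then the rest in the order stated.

picture_frame();
translate([1106, 0, 0]) table();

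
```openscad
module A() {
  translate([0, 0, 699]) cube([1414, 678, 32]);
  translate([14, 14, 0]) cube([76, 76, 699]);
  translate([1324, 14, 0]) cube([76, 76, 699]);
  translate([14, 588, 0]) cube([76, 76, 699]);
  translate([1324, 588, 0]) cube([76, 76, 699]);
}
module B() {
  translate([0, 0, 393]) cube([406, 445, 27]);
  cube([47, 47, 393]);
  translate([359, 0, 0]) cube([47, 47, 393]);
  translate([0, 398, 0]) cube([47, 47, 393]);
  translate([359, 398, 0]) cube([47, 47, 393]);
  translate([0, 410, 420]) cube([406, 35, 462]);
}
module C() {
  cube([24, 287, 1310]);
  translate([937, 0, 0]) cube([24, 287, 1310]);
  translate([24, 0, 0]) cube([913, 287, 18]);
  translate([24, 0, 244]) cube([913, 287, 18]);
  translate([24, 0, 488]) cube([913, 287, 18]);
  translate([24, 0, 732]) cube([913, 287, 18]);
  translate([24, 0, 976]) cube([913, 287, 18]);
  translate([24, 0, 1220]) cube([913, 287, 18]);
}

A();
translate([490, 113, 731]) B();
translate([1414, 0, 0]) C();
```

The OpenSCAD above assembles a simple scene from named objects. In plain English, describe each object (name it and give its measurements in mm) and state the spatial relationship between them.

A is a table: top 1414 mm (x) × 678 mm (y), 32 mm thick, upper face at z = 731 mm, on four 76×76 mm square legs, each inset 14 mm from the nearest pair of top edges, running from z = 0 to the bottom of the top.

B is a chair. The seat is a 406×445×27 mm slab with its top at z = 420 mm, on four 47×47 mm corner legs (flush with the seat edges, standing on z = 0). A flat backrest 35 mm thick, 462 mm tall, spans the full seat width and rises from the seat top along its +y edge, rear face flush with the rear of the seat.

C is a bookshelf 961 mm wide overall, 287 mm deep and 1310 mm tall. The two sides are 24 mm thick vertical panels. 6 horizontal shelves of 18 mm thickness span between the inner faces of the sides; the lowest shelf sits on the floor and shelves are stacked with a clear vertical gap of 226 mm between each pair.

The chair is on top of the table. The bookshelf is against the table's +x side, with their −y faces flush.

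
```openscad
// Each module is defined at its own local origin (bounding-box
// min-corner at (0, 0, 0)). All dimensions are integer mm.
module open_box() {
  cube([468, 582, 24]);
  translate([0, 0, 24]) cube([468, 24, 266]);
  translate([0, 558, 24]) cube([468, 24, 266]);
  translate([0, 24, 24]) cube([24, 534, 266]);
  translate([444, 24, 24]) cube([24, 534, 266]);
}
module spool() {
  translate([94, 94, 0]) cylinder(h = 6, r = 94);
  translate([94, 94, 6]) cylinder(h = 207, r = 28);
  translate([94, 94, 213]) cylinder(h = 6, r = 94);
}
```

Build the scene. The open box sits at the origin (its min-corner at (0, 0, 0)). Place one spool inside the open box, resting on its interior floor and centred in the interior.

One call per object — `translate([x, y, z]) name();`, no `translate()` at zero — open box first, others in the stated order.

open_box();
translate([140, 197, 24]) spool();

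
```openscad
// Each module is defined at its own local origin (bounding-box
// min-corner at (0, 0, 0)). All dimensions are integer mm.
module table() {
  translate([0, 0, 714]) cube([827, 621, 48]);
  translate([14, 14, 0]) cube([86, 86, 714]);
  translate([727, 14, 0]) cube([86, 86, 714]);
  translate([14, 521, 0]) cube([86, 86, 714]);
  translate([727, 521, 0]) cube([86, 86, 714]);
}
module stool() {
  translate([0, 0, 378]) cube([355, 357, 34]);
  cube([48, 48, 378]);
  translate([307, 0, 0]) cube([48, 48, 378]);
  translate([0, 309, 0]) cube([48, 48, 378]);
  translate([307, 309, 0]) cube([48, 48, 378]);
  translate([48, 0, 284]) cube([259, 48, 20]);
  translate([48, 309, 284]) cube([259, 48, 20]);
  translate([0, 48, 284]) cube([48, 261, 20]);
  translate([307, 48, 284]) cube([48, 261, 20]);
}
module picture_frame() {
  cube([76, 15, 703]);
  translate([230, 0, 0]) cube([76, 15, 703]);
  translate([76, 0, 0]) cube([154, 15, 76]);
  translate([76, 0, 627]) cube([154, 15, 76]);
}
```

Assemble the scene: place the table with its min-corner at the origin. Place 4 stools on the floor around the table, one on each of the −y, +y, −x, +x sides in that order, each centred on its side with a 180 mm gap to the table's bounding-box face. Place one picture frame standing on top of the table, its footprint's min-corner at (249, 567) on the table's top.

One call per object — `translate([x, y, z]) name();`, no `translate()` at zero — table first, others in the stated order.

table();
translate([236, -537, 0]) stool();
translate([236, 801, 0]) stool();
translate([-535, 132, 0]) stool();
translate([1007, 132, 0]) stool();
translate([249, 567, 762]) picture_frame();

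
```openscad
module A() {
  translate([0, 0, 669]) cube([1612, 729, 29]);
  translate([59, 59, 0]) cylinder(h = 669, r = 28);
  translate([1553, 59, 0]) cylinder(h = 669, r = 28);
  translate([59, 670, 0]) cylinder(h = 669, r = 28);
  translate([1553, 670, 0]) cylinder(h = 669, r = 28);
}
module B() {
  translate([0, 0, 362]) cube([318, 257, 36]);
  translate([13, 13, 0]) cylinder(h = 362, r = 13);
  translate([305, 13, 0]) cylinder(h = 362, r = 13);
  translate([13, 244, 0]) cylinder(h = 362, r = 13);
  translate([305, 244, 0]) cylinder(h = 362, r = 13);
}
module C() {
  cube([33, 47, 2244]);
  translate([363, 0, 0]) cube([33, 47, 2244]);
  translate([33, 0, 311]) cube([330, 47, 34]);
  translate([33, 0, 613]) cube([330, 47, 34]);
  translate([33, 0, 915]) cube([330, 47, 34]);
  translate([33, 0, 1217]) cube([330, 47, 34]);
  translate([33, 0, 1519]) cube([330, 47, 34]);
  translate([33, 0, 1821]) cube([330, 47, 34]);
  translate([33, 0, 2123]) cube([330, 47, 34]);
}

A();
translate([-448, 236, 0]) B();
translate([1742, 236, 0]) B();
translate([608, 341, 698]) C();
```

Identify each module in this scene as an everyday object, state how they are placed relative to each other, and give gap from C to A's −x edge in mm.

The ladder's min-x is at 608; the table's min-x is 0; gap = 608 mm.

A is a table. B is a stool. C is a ladder. Two stools sit around the table at the −x, +x sides. The ladder is on top of the table, centred. The gap from the ladder to the table's −x edge is 608 mm.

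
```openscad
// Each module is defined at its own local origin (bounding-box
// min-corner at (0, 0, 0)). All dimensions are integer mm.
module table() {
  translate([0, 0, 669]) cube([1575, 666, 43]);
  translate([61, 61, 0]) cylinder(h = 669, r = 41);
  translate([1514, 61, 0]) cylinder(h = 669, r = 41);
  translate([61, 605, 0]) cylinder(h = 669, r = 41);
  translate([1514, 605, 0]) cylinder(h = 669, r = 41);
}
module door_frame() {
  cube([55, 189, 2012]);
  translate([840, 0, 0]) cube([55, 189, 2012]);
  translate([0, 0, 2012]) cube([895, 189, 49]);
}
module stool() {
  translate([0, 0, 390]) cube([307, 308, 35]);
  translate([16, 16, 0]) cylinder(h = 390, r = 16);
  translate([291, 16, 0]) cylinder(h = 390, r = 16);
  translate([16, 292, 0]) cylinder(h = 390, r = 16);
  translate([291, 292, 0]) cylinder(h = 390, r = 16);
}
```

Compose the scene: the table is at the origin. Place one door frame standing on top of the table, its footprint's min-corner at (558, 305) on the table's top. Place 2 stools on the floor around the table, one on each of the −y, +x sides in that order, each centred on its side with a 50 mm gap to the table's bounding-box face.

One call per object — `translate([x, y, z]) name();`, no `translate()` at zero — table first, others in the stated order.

table();
translate([558, 305, 712]) door_frame();
translate([634, -358, 0]) stool();
translate([1625, 179, 0]) stool();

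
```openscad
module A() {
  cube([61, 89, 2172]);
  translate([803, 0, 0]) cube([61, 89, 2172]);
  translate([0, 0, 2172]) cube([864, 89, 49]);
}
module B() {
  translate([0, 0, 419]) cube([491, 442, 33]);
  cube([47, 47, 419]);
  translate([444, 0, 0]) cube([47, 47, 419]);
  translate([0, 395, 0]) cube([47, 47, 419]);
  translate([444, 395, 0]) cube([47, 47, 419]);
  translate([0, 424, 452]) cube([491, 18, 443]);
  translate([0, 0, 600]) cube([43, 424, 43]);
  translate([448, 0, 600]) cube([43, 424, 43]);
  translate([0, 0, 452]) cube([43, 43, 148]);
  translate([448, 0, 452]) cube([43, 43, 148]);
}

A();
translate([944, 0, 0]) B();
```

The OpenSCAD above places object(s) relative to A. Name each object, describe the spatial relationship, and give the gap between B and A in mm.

The chair's nearest face is 80 mm from the door frame's +x face.

A is a door frame. B is a chair. The chair is on the floor beside the door frame on its +x side. The gap between the chair and the door frame is 80 mm.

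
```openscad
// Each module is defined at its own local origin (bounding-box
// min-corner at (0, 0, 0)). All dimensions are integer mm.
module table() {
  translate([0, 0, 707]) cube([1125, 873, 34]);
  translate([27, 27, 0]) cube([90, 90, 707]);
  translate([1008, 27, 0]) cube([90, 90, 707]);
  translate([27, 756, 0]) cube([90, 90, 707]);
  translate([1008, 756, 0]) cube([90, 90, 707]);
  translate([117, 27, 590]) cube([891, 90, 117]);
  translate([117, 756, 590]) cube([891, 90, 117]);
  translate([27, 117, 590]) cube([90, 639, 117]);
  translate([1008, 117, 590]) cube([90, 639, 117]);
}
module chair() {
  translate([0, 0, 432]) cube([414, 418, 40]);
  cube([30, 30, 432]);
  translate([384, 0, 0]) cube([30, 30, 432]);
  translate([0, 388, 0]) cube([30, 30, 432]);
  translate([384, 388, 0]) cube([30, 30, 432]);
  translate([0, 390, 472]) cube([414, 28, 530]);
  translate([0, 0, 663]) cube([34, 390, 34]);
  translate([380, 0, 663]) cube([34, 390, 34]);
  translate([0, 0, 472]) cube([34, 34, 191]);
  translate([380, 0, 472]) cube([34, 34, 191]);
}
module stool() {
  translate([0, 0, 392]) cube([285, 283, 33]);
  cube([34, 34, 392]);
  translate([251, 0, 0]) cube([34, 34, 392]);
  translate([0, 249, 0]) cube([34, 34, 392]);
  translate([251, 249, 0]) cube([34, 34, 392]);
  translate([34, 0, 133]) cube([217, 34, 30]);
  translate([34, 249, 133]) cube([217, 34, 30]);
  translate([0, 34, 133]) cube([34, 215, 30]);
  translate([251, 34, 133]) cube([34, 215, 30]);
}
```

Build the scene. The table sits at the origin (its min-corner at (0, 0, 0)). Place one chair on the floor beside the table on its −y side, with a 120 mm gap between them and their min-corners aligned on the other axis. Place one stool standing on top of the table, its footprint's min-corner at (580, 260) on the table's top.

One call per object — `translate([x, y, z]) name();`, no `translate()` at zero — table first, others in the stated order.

table();
translate([0, -538, 0]) chair();
translate([580, 260, 741]) stool();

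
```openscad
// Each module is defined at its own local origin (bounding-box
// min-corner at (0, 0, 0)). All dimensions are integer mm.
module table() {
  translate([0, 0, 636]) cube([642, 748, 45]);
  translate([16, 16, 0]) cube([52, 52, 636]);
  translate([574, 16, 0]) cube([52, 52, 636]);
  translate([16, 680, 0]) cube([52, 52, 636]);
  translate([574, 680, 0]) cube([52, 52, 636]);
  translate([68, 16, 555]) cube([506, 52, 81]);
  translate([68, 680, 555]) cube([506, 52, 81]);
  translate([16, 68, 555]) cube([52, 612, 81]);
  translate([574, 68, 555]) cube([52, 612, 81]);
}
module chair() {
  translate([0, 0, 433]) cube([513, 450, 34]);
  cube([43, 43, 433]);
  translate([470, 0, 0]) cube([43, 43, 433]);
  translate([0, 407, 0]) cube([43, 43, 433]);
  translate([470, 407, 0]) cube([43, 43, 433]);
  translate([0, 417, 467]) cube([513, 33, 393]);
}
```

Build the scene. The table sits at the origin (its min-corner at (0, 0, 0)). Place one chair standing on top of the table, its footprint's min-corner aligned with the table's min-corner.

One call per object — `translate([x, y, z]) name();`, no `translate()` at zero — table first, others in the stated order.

table();
translate([0, 0, 681]) chair();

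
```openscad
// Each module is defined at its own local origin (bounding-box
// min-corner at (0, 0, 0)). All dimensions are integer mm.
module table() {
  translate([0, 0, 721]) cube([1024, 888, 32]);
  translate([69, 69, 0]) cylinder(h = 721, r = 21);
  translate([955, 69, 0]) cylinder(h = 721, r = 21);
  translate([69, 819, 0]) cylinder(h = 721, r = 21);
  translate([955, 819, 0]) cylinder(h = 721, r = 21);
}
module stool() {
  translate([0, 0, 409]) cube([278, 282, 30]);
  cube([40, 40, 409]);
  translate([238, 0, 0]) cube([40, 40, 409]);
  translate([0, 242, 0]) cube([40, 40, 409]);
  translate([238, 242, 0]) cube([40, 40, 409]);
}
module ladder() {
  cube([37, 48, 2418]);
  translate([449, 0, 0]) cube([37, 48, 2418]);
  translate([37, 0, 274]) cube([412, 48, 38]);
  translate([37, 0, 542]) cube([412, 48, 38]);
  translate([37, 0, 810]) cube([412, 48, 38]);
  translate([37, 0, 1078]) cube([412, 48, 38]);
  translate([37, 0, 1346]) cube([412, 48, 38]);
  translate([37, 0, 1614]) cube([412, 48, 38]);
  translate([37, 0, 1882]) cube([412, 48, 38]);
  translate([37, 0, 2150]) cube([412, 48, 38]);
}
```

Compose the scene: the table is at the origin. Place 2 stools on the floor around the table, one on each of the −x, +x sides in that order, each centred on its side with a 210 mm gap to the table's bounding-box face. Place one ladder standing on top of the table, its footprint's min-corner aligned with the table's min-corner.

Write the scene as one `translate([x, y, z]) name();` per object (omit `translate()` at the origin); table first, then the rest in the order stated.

table();
translate([-488, 303, 0]) stool();
translate([1234, 303, 0]) stool();
translate([0, 0, 753]) ladder();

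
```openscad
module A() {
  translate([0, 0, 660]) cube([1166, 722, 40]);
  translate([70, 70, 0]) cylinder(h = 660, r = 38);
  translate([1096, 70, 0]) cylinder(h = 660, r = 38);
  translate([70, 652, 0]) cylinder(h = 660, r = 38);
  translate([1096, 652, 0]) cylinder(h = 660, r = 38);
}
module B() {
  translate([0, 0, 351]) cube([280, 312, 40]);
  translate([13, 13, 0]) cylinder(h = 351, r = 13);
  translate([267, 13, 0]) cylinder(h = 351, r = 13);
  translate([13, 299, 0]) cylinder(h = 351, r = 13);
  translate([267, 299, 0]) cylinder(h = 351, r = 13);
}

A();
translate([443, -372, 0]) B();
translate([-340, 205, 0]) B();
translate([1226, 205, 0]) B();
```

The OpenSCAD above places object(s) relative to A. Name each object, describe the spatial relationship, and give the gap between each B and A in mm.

A is a table. B is a stool. Three stools sit around the table at the −y, −x, +x sides. The gap between each stool and the table is 60 mm.

Each stool's nearest face is 60 mm from the table's bounding box.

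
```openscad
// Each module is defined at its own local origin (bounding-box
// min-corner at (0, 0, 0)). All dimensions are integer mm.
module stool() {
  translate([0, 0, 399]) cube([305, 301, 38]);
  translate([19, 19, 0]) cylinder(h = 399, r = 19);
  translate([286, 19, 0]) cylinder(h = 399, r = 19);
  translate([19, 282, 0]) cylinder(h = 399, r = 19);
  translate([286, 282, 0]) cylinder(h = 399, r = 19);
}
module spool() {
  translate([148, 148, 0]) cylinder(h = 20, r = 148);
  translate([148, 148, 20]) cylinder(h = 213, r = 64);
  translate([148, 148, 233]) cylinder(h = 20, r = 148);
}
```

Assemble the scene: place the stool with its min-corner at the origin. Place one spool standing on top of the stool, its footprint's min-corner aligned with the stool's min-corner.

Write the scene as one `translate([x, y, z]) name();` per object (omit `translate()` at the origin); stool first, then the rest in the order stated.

stool();
translate([0, 0, 437]) spool();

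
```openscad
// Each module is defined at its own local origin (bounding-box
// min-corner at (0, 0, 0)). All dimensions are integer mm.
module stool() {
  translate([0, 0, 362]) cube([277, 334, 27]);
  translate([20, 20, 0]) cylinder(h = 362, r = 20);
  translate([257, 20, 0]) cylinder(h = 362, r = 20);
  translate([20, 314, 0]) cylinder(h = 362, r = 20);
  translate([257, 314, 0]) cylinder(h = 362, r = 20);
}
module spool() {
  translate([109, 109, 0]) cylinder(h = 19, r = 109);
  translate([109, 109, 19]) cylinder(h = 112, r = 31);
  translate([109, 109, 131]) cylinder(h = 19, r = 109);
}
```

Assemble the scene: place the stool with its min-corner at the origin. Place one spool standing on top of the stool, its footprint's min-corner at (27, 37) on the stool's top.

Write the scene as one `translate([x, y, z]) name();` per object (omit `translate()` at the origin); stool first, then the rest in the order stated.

stool();
translate([27, 37, 389]) spool();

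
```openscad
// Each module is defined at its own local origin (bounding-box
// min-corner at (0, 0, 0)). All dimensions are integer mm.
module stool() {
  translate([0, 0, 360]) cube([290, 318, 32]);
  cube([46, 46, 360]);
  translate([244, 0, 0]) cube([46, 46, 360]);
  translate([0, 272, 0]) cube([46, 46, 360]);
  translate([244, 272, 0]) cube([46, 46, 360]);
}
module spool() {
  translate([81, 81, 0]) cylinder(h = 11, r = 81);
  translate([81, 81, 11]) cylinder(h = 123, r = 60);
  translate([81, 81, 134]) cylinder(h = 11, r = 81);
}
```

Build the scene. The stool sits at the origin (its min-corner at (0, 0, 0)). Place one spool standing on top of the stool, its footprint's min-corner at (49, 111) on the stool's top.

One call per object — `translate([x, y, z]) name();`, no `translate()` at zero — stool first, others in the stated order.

stool();
translate([49, 111, 392]) spool();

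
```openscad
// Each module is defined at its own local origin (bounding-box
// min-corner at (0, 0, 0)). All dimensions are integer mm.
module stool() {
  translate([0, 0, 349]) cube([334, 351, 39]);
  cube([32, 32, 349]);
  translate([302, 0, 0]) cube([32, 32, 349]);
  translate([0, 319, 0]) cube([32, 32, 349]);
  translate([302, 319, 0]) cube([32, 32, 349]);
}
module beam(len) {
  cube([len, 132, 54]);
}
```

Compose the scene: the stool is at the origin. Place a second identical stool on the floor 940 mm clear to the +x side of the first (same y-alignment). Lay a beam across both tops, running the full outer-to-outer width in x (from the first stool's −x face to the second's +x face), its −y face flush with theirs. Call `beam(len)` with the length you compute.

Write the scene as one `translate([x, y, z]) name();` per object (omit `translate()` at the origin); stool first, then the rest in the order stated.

stool();
translate([1274, 0, 0]) stool();
translate([0, 0, 388]) beam(1608);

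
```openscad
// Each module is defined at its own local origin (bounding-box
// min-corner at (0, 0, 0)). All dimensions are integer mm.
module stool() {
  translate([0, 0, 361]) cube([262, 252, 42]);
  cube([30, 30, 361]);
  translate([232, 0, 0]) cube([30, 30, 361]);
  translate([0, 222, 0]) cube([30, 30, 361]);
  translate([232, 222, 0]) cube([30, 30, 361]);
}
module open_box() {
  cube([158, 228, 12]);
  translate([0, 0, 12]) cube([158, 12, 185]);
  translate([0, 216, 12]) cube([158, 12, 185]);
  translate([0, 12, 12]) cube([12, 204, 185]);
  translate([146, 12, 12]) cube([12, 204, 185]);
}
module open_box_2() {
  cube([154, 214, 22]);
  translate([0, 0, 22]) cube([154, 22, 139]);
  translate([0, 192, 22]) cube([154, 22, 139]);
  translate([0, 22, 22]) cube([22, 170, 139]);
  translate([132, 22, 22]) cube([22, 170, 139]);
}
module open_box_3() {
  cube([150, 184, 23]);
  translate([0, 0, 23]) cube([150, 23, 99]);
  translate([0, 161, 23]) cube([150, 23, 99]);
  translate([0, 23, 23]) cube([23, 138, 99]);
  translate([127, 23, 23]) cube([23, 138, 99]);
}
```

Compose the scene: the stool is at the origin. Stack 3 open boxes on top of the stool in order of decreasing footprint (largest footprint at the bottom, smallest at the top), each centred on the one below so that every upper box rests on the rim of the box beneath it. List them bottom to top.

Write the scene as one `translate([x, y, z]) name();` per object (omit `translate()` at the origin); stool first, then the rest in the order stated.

stool();
translate([52, 12, 403]) open_box();
translate([54, 19, 600]) open_box_2();
translate([56, 34, 761]) open_box_3();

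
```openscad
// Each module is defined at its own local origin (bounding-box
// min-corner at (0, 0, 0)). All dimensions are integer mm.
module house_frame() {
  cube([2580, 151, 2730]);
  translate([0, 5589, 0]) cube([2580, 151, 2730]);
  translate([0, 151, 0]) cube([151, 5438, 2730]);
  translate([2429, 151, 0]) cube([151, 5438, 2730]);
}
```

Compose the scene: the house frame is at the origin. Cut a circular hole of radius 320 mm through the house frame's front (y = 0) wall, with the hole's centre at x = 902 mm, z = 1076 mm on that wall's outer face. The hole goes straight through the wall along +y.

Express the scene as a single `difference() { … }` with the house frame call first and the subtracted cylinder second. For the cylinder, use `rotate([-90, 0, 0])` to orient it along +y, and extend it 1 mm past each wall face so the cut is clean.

difference() {
  house_frame();
  translate([902, -1, 1076]) rotate([-90, 0, 0]) cylinder(h = 153, r = 320);
}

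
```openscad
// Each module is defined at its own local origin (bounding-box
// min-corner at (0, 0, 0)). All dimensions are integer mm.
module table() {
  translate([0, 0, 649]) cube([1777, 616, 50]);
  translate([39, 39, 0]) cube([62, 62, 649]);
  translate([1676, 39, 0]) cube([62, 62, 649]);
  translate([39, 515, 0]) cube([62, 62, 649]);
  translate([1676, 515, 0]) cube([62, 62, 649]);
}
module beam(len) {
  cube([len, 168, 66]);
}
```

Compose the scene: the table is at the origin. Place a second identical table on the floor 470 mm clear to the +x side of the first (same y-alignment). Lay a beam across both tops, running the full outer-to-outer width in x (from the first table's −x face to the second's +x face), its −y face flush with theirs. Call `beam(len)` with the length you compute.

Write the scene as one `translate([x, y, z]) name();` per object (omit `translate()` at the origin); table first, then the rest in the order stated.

table();
translate([2247, 0, 0]) table();
translate([0, 0, 699]) beam(4024);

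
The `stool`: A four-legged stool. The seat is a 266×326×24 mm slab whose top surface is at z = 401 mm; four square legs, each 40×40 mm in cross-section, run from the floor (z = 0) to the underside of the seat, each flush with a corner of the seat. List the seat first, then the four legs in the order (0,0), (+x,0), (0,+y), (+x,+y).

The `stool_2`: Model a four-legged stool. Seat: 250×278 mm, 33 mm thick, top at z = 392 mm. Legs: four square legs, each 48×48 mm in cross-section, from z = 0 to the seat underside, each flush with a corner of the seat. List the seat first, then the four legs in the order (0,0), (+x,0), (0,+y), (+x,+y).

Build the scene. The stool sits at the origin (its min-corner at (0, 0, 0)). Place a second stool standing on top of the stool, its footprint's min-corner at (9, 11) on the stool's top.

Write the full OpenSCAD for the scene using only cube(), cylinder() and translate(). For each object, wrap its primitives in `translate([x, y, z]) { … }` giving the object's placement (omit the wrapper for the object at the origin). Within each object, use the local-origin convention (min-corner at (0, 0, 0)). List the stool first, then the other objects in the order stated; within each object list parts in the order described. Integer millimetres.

translate([0, 0, 377]) cube([266, 326, 24]);
cube([40, 40, 377]);
translate([226, 0, 0]) cube([40, 40, 377]);
translate([0, 286, 0]) cube([40, 40, 377]);
translate([226, 286, 0]) cube([40, 40, 377]);
translate([9, 11, 401]) {
  translate([0, 0, 359]) cube([250, 278, 33]);
  cube([48, 48, 359]);
  translate([202, 0, 0]) cube([48, 48, 359]);
  translate([0, 230, 0]) cube([48, 48, 359]);
  translate([202, 230, 0]) cube([48, 48, 359]);
}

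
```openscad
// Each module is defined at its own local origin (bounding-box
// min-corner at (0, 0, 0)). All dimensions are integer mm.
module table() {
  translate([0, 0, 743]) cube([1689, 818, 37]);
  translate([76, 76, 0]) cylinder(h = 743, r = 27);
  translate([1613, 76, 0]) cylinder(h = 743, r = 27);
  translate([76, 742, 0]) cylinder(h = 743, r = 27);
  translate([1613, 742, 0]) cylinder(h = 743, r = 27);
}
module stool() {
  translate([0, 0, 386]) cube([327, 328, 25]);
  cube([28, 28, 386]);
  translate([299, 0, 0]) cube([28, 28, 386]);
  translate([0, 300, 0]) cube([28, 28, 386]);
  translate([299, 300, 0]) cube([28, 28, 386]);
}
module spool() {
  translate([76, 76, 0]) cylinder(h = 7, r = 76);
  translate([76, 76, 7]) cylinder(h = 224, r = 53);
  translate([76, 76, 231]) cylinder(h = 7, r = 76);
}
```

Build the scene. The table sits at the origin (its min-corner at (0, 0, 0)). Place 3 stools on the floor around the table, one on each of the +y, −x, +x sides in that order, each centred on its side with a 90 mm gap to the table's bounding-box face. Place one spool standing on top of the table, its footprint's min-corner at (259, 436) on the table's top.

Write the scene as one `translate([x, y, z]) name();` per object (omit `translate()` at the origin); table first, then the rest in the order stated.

table();
translate([681, 908, 0]) stool();
translate([-417, 245, 0]) stool();
translate([1779, 245, 0]) stool();
translate([259, 436, 780]) spool();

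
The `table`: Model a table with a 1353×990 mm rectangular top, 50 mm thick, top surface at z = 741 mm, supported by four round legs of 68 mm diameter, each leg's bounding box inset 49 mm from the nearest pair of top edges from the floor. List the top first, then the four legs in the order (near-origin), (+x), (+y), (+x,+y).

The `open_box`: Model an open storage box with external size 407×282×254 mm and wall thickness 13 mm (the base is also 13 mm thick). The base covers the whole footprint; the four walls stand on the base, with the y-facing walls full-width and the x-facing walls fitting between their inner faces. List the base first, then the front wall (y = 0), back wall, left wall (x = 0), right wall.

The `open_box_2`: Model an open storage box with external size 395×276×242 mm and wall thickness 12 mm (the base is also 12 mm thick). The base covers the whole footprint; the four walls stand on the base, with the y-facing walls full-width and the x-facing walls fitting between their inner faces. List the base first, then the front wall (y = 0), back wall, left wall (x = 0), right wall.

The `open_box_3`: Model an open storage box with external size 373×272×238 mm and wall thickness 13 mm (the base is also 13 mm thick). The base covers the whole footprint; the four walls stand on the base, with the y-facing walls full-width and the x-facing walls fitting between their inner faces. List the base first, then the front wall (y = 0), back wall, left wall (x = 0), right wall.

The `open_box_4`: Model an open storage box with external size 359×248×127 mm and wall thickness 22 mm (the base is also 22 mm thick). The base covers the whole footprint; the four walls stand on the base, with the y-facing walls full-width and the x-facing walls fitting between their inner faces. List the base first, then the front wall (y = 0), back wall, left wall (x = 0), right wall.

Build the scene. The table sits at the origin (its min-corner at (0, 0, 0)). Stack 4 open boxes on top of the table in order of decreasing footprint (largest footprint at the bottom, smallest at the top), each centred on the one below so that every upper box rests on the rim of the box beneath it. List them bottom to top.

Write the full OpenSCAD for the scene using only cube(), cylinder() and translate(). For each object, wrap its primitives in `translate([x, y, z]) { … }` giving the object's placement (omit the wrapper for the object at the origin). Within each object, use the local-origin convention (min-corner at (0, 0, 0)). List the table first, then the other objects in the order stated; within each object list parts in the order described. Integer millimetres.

translate([0, 0, 691]) cube([1353, 990, 50]);
translate([83, 83, 0]) cylinder(h = 691, r = 34);
translate([1270, 83, 0]) cylinder(h = 691, r = 34);
translate([83, 907, 0]) cylinder(h = 691, r = 34);
translate([1270, 907, 0]) cylinder(h = 691, r = 34);
translate([473, 354, 741]) {
  cube([407, 282, 13]);
  translate([0, 0, 13]) cube([407, 13, 241]);
  translate([0, 269, 13]) cube([407, 13, 241]);
  translate([0, 13, 13]) cube([13, 256, 241]);
  translate([394, 13, 13]) cube([13, 256, 241]);
}
translate([479, 357, 995]) {
  cube([395, 276, 12]);
  translate([0, 0, 12]) cube([395, 12, 230]);
  translate([0, 264, 12]) cube([395, 12, 230]);
  translate([0, 12, 12]) cube([12, 252, 230]);
  translate([383, 12, 12]) cube([12, 252, 230]);
}
translate([490, 359, 1237]) {
  cube([373, 272, 13]);
  translate([0, 0, 13]) cube([373, 13, 225]);
  translate([0, 259, 13]) cube([373, 13, 225]);
  translate([0, 13, 13]) cube([13, 246, 225]);
  translate([360, 13, 13]) cube([13, 246, 225]);
}
translate([497, 371, 1475]) {
  cube([359, 248, 22]);
  translate([0, 0, 22]) cube([359, 22, 105]);
  translate([0, 226, 22]) cube([359, 22, 105]);
  translate([0, 22, 22]) cube([22, 204, 105]);
  translate([337, 22, 22]) cube([22, 204, 105]);
}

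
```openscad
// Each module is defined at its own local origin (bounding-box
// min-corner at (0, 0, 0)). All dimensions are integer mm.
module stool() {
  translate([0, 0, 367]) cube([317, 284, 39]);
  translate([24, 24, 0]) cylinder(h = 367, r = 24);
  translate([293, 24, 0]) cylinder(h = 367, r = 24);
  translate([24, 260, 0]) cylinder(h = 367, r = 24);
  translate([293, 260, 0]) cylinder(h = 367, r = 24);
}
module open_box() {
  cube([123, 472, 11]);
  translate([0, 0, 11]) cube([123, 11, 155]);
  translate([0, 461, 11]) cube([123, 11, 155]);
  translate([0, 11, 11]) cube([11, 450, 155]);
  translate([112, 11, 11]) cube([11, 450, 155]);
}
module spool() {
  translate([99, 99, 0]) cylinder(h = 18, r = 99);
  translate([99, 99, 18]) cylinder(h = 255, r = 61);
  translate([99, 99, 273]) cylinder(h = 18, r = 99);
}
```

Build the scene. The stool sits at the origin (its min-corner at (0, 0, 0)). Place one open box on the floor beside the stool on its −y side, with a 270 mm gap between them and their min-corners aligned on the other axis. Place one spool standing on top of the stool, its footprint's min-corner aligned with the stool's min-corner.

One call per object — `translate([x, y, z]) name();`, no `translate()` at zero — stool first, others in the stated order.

stool();
translate([0, -742, 0]) open_box();
translate([0, 0, 406]) spool();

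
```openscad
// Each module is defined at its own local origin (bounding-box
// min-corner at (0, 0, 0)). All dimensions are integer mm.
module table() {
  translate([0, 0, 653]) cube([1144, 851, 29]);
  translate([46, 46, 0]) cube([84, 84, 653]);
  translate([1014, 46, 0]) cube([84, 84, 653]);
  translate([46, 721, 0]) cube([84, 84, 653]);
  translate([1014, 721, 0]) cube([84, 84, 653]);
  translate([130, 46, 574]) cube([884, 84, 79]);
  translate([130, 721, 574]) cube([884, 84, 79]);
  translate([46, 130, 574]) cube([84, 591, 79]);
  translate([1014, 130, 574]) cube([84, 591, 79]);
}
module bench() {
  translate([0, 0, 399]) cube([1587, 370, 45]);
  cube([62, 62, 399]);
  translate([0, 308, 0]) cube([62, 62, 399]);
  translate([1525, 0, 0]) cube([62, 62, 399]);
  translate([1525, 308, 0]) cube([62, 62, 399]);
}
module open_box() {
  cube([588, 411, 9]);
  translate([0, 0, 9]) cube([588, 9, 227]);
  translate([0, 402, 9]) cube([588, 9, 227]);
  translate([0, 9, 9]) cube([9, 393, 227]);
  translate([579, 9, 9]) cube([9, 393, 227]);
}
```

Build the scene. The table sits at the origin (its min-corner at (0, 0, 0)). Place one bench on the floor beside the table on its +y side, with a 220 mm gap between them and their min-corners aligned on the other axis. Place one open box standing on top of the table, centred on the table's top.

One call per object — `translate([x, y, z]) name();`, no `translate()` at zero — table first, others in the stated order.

table();
translate([0, 1071, 0]) bench();
translate([278, 220, 682]) open_box();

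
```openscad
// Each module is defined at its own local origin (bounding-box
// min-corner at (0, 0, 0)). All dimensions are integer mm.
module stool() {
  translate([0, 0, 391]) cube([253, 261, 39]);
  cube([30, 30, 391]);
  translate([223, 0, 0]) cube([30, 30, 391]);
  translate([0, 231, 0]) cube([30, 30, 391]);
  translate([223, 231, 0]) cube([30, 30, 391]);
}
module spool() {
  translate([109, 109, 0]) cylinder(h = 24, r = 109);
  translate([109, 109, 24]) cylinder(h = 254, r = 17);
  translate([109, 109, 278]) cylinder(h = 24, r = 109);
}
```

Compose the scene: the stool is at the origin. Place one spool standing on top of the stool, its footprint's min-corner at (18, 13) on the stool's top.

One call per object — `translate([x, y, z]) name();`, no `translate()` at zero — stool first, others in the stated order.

stool();
translate([18, 13, 430]) spool();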